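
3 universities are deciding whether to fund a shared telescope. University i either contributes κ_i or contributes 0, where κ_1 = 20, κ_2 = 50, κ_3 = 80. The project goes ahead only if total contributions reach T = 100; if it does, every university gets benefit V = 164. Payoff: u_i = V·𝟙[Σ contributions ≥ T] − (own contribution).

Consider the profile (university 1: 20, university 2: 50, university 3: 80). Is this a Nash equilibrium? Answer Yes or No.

Total = 150 ≥ 100: provided.
University 1 (pledges 20, payoff 144): dropping to 0 → total 130, payoff 164. Profitable deviation.

No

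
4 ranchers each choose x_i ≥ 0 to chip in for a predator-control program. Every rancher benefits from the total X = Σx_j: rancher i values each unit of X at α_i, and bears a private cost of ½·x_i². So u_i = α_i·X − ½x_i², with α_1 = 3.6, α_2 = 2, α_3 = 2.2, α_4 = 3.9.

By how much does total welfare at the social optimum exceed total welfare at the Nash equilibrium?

Rancher i's FOC: ∂u_i/∂x_i = α_i − x_i = 0, so x_i* = α_i.
NE contributions = (3.6, 2, 2.2, 3.9); X = 11.7.
W^NE = (Σα)·X − ½Σα_i² = 11.7² − ½·37.01 = 118.385.
Planner sets x_i = Σα_j = 11.7 for every i, so X^SO = 4·11.7 = 46.8.
W^SO = (Σα)·X^SO − ½·4·(Σα)² = (4/2)·11.7² = 273.78.
Deadweight loss = W^SO − W^NE = 155.395.

155.395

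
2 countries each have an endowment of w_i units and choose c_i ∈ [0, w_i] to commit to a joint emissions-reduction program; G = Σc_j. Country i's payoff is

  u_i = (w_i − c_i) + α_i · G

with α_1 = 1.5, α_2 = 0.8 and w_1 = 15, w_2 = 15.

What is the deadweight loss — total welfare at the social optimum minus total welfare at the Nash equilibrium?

∂u_i/∂c_i = α_i − 1, so country i contributes w_i if α_i > 1, else 0.
α_i > 1 for i ∈ {1}; NE contributions (15, 0), G = 15.
W^NE = Σw_i − G^NE + (Σα_i)·G^NE = 30 + 1.3·15 = 49.5.
Planner: ∂(Σu_j)/∂c_i = Σα_j − 1 = 1.3 > 0, so everyone contributes w_i; G^SO = 30, W^SO = 30 + 1.3·30 = 69.
Deadweight loss = 19.5.

19.5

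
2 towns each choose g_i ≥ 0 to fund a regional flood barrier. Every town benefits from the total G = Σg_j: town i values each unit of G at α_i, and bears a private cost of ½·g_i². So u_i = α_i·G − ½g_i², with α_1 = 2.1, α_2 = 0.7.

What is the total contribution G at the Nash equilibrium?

Town i's FOC: ∂u_i/∂g_i = α_i − g_i = 0, so g_i* = α_i.
NE contributions = (2.1, 0.7); G = 2.8.

2.8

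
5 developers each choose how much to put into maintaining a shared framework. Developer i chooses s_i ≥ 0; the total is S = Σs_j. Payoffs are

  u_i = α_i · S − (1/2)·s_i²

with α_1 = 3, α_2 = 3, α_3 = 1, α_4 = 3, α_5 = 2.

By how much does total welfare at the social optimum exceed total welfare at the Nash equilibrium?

Developer i's FOC: ∂u_i/∂s_i = α_i − s_i = 0, so s_i* = α_i.
NE contributions = (3, 3, 1, 3, 2); S = 12.
W^NE = (Σα)·S − ½Σα_i² = 12² − ½·32 = 128.
Planner sets s_i = Σα_j = 12 for every i, so S^SO = 5·12 = 60.
W^SO = (Σα)·S^SO − ½·5·(Σα)² = (5/2)·12² = 360.
Deadweight loss = W^SO − W^NE = 232.

232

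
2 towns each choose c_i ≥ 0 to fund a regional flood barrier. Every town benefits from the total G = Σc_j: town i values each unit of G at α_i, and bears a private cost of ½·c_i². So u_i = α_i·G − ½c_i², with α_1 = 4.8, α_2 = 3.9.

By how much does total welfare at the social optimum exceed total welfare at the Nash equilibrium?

Town i's FOC: ∂u_i/∂c_i = α_i − c_i = 0, so c_i* = α_i.
NE contributions = (4.8, 3.9); G = 8.7.
W^NE = (Σα)·G − ½Σα_i² = 8.7² − ½·38.25 = 56.565.
Planner sets c_i = Σα_j = 8.7 for every i, so G^SO = 2·8.7 = 17.4.
W^SO = (Σα)·G^SO − ½·2·(Σα)² = (2/2)·8.7² = 75.69.
Deadweight loss = W^SO − W^NE = 19.125.

19.125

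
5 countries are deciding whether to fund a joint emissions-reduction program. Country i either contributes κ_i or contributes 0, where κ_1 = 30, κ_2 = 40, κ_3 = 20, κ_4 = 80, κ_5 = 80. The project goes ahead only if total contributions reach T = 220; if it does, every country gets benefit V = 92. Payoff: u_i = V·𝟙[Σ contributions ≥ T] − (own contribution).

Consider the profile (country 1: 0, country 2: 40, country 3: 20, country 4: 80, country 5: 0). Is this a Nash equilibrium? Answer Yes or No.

Total = 140 < 220: not provided.
Country 1 (pledges 0, payoff 0): pledging 30 → total 170, payoff -30. No gain.
Country 2 (pledges 40, payoff -40): dropping to 0 → total 100, payoff 0. Profitable deviation.

No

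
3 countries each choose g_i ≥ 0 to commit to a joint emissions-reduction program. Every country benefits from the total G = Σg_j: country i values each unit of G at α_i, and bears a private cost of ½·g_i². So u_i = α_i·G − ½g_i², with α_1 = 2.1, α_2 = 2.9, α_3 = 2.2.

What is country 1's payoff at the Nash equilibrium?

12.915

Country i's FOC: ∂u_i/∂g_i = α_i − g_i = 0, so g_i* = α_i.
NE contributions = (2.1, 2.9, 2.2); G = 7.2.
u_1 = α_1·G − ½·(g_1)² = 2.1·7.2 − ½·2.1² = 12.915.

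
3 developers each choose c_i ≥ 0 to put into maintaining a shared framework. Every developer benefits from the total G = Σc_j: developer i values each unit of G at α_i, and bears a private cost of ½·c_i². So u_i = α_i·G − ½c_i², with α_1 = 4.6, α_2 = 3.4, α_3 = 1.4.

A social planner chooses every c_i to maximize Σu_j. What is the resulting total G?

Planner FOC: ∂(Σu_j)/∂c_i = (Σα_j) − c_i = 0, so c_i^SO = Σα_j = 9.4 for every i; G^SO = 28.2.

28.2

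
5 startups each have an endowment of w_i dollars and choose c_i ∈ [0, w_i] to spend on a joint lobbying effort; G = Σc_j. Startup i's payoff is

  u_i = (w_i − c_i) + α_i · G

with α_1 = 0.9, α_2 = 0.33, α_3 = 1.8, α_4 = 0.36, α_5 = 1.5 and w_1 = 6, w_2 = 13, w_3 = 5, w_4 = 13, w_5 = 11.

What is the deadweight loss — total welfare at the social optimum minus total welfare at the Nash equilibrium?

124.48

∂u_i/∂c_i = α_i − 1, so startup i contributes w_i if α_i > 1, else 0.
α_i > 1 for i ∈ {3, 5}; NE contributions (0, 0, 5, 0, 11), G = 16.
W^NE = Σw_i − G^NE + (Σα_i)·G^NE = 48 + 3.89·16 = 110.24.
Planner: ∂(Σu_j)/∂c_i = Σα_j − 1 = 3.89 > 0, so everyone contributes w_i; G^SO = 48, W^SO = 48 + 3.89·48 = 234.72.
Deadweight loss = 124.48.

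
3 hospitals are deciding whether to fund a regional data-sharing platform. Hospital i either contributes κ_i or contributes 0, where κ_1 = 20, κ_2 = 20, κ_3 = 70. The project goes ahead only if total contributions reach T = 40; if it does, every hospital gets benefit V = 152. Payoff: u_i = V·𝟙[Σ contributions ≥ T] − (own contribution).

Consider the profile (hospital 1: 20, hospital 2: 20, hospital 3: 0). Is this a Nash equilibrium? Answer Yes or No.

Total = 40 ≥ 40: provided.
Hospital 1 (pledges 20, payoff 132): dropping to 0 → total 20, payoff 0. No gain.
Hospital 2 (pledges 20, payoff 132): dropping to 0 → total 20, payoff 0. No gain.
Hospital 3 (pledges 0, payoff 152): pledging 70 → total 110, payoff 82. No gain.

Yes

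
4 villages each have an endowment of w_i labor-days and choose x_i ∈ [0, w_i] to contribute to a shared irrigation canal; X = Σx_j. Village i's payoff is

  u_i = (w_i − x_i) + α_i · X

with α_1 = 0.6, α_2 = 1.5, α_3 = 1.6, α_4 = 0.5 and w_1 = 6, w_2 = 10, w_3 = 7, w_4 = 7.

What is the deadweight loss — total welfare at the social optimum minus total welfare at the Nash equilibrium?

∂u_i/∂x_i = α_i − 1, so village i contributes w_i if α_i > 1, else 0.
α_i > 1 for i ∈ {2, 3}; NE contributions (0, 10, 7, 0), X = 17.
W^NE = Σw_i − X^NE + (Σα_i)·X^NE = 30 + 3.2·17 = 84.4.
Planner: ∂(Σu_j)/∂x_i = Σα_j − 1 = 3.2 > 0, so everyone contributes w_i; X^SO = 30, W^SO = 30 + 3.2·30 = 126.
Deadweight loss = 41.6.

41.6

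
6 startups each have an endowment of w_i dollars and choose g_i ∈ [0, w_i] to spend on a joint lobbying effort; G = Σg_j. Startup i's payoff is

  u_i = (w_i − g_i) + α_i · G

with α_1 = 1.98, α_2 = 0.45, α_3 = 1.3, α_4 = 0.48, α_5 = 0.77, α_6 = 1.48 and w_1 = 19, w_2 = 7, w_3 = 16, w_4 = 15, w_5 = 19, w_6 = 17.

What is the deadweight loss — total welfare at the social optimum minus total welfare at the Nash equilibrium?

223.86

∂u_i/∂g_i = α_i − 1, so startup i contributes w_i if α_i > 1, else 0.
α_i > 1 for i ∈ {1, 3, 6}; NE contributions (19, 0, 16, 0, 0, 17), G = 52.
W^NE = Σw_i − G^NE + (Σα_i)·G^NE = 93 + 5.46·52 = 376.92.
Planner: ∂(Σu_j)/∂g_i = Σα_j − 1 = 5.46 > 0, so everyone contributes w_i; G^SO = 93, W^SO = 93 + 5.46·93 = 600.78.
Deadweight loss = 223.86.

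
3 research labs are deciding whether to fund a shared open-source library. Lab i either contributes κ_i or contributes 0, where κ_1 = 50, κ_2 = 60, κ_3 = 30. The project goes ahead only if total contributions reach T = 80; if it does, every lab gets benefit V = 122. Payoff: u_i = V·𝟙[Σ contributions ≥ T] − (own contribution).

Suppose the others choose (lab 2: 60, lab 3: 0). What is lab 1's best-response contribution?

50

Others' total = 60. Contributing 50 brings total to 110 ≥ 80: gain V − κ_1 = 72.
Best response: 50.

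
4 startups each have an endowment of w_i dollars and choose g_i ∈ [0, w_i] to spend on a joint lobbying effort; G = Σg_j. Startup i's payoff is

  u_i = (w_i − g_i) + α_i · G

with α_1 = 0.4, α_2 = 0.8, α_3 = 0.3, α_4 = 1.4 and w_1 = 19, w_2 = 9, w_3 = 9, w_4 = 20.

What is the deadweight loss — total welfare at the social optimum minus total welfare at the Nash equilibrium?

70.3

∂u_i/∂g_i = α_i − 1, so startup i contributes w_i if α_i > 1, else 0.
α_i > 1 for i ∈ {4}; NE contributions (0, 0, 0, 20), G = 20.
W^NE = Σw_i − G^NE + (Σα_i)·G^NE = 57 + 1.9·20 = 95.
Planner: ∂(Σu_j)/∂g_i = Σα_j − 1 = 1.9 > 0, so everyone contributes w_i; G^SO = 57, W^SO = 57 + 1.9·57 = 165.3.
Deadweight loss = 70.3.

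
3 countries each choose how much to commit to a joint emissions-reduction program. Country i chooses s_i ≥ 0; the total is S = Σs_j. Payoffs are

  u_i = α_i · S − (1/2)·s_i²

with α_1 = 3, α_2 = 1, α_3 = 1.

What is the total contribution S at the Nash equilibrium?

5

Country i's FOC: ∂u_i/∂s_i = α_i − s_i = 0, so s_i* = α_i.
NE contributions = (3, 1, 1); S = 5.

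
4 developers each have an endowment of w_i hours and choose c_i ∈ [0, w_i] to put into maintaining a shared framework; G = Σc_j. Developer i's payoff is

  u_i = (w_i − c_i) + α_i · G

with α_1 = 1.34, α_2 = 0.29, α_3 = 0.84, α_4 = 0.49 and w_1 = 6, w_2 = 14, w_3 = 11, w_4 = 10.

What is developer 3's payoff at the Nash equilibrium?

∂u_i/∂c_i = α_i − 1, so developer i contributes w_i if α_i > 1, else 0.
α_i > 1 for i ∈ {1}; NE contributions (6, 0, 0, 0), G = 6.
u_3 = (11 − 0) + 0.84·6 = 16.04.

16.04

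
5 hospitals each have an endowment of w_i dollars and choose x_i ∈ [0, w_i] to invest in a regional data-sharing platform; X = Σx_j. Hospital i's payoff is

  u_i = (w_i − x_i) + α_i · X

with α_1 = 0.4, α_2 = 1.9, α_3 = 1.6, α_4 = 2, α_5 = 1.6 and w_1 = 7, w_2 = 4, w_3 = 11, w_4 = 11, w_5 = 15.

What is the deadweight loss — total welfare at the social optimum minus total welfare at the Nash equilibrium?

45.5

∂u_i/∂x_i = α_i − 1, so hospital i contributes w_i if α_i > 1, else 0.
α_i > 1 for i ∈ {2, 3, 4, 5}; NE contributions (0, 4, 11, 11, 15), X = 41.
W^NE = Σw_i − X^NE + (Σα_i)·X^NE = 48 + 6.5·41 = 314.5.
Planner: ∂(Σu_j)/∂x_i = Σα_j − 1 = 6.5 > 0, so everyone contributes w_i; X^SO = 48, W^SO = 48 + 6.5·48 = 360.
Deadweight loss = 45.5.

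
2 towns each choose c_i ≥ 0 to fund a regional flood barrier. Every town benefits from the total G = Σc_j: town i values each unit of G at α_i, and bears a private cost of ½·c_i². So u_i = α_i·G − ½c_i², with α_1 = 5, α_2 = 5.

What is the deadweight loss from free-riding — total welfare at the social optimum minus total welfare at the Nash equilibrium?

Town i's FOC: ∂u_i/∂c_i = α_i − c_i = 0, so c_i* = α_i.
NE contributions = (5, 5); G = 10.
W^NE = (Σα)·G − ½Σα_i² = 10² − ½·50 = 75.
Planner sets c_i = Σα_j = 10 for every i, so G^SO = 2·10 = 20.
W^SO = (Σα)·G^SO − ½·2·(Σα)² = (2/2)·10² = 100.
Deadweight loss = W^SO − W^NE = 25.

25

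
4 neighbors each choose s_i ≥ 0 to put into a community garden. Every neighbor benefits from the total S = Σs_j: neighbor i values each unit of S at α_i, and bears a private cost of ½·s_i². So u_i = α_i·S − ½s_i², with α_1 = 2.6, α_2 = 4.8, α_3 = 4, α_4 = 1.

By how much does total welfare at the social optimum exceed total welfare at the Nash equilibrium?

177.16

Neighbor i's FOC: ∂u_i/∂s_i = α_i − s_i = 0, so s_i* = α_i.
NE contributions = (2.6, 4.8, 4, 1); S = 12.4.
W^NE = (Σα)·S − ½Σα_i² = 12.4² − ½·46.8 = 130.36.
Planner sets s_i = Σα_j = 12.4 for every i, so S^SO = 4·12.4 = 49.6.
W^SO = (Σα)·S^SO − ½·4·(Σα)² = (4/2)·12.4² = 307.52.
Deadweight loss = W^SO − W^NE = 177.16.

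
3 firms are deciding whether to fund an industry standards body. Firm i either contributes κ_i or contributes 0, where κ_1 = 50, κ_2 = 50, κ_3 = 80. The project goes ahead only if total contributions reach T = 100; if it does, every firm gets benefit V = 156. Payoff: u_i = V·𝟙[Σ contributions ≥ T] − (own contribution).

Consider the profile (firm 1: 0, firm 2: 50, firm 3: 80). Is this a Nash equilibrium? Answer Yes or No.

Total = 130 ≥ 100: provided.
Firm 1 (pledges 0, payoff 156): pledging 50 → total 180, payoff 106. No gain.
Firm 2 (pledges 50, payoff 106): dropping to 0 → total 80, payoff 0. No gain.
Firm 3 (pledges 80, payoff 76): dropping to 0 → total 50, payoff 0. No gain.

Yes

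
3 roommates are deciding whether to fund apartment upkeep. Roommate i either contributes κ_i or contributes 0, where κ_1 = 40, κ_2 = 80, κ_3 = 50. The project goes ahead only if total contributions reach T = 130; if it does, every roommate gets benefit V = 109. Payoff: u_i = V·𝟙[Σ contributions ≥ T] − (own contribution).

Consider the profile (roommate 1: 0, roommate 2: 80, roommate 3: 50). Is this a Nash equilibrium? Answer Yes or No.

Total = 130 ≥ 130: provided.
Roommate 1 (pledges 0, payoff 109): pledging 40 → total 170, payoff 69. No gain.
Roommate 2 (pledges 80, payoff 29): dropping to 0 → total 50, payoff 0. No gain.
Roommate 3 (pledges 50, payoff 59): dropping to 0 → total 80, payoff 0. No gain.

Yes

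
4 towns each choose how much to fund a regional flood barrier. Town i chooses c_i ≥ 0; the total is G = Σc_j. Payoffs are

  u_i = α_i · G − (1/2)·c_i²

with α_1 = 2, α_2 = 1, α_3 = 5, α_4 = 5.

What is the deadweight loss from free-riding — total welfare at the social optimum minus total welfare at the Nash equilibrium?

Town i's FOC: ∂u_i/∂c_i = α_i − c_i = 0, so c_i* = α_i.
NE contributions = (2, 1, 5, 5); G = 13.
W^NE = (Σα)·G − ½Σα_i² = 13² − ½·55 = 141.5.
Planner sets c_i = Σα_j = 13 for every i, so G^SO = 4·13 = 52.
W^SO = (Σα)·G^SO − ½·4·(Σα)² = (4/2)·13² = 338.
Deadweight loss = W^SO − W^NE = 196.5.

196.5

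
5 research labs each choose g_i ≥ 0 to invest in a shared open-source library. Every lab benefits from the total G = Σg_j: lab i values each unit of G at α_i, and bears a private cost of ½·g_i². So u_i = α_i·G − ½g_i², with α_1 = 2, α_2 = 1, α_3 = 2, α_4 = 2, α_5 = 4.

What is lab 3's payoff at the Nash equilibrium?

20

Lab i's FOC: ∂u_i/∂g_i = α_i − g_i = 0, so g_i* = α_i.
NE contributions = (2, 1, 2, 2, 4); G = 11.
u_3 = α_3·G − ½·(g_3)² = 2·11 − ½·2² = 20.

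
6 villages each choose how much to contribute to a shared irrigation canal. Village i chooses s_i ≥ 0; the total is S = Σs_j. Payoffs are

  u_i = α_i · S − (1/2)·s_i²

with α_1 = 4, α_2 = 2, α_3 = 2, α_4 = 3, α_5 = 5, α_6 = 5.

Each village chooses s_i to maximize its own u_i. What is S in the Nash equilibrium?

21

Village i's FOC: ∂u_i/∂s_i = α_i − s_i = 0, so s_i* = α_i.
NE contributions = (4, 2, 2, 3, 5, 5); S = 21.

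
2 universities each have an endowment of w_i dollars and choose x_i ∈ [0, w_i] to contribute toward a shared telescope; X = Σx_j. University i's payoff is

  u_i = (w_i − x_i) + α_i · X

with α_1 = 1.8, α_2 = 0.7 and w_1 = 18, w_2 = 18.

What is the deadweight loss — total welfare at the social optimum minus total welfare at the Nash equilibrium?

27

∂u_i/∂x_i = α_i − 1, so university i contributes w_i if α_i > 1, else 0.
α_i > 1 for i ∈ {1}; NE contributions (18, 0), X = 18.
W^NE = Σw_i − X^NE + (Σα_i)·X^NE = 36 + 1.5·18 = 63.
Planner: ∂(Σu_j)/∂x_i = Σα_j − 1 = 1.5 > 0, so everyone contributes w_i; X^SO = 36, W^SO = 36 + 1.5·36 = 90.
Deadweight loss = 27.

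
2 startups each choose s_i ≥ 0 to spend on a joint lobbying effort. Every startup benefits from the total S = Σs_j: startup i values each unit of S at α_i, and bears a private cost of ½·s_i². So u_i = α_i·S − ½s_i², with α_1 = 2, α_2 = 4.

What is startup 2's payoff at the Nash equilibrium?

16

Startup i's FOC: ∂u_i/∂s_i = α_i − s_i = 0, so s_i* = α_i.
NE contributions = (2, 4); S = 6.
u_2 = α_2·S − ½·(s_2)² = 4·6 − ½·4² = 16.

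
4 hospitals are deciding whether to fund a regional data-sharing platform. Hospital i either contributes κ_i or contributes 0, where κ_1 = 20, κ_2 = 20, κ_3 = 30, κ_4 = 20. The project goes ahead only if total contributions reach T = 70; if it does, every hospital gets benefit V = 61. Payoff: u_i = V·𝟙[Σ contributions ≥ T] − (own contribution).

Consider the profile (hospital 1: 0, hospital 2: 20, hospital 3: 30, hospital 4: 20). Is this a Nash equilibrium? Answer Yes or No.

Total = 70 ≥ 70: provided.
Hospital 1 (pledges 0, payoff 61): pledging 20 → total 90, payoff 41. No gain.
Hospital 2 (pledges 20, payoff 41): dropping to 0 → total 50, payoff 0. No gain.
Hospital 3 (pledges 30, payoff 31): dropping to 0 → total 40, payoff 0. No gain.
Hospital 4 (pledges 20, payoff 41): dropping to 0 → total 50, payoff 0. No gain.

Yes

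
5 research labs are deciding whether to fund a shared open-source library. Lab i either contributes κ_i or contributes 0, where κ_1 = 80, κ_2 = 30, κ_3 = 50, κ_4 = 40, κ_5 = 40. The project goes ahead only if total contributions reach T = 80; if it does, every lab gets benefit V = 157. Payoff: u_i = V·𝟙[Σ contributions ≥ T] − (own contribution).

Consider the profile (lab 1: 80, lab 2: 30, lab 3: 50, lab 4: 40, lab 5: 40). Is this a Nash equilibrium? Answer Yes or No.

No

Total = 240 ≥ 80: provided.
Lab 1 (pledges 80, payoff 77): dropping to 0 → total 160, payoff 157. Profitable deviation.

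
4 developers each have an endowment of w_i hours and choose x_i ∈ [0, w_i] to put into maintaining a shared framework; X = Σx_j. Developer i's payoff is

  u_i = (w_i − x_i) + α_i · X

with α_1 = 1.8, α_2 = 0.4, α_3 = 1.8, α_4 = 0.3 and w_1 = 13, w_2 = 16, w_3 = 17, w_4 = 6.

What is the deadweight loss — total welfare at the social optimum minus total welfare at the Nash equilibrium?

72.6

∂u_i/∂x_i = α_i − 1, so developer i contributes w_i if α_i > 1, else 0.
α_i > 1 for i ∈ {1, 3}; NE contributions (13, 0, 17, 0), X = 30.
W^NE = Σw_i − X^NE + (Σα_i)·X^NE = 52 + 3.3·30 = 151.
Planner: ∂(Σu_j)/∂x_i = Σα_j − 1 = 3.3 > 0, so everyone contributes w_i; X^SO = 52, W^SO = 52 + 3.3·52 = 223.6.
Deadweight loss = 72.6.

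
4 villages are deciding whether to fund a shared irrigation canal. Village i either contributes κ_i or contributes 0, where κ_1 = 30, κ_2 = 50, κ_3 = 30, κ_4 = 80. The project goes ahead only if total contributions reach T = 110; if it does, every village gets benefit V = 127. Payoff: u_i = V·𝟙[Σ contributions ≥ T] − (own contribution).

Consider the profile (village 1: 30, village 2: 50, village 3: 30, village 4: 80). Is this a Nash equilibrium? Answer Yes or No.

No

Total = 190 ≥ 110: provided.
Village 1 (pledges 30, payoff 97): dropping to 0 → total 160, payoff 127. Profitable deviation.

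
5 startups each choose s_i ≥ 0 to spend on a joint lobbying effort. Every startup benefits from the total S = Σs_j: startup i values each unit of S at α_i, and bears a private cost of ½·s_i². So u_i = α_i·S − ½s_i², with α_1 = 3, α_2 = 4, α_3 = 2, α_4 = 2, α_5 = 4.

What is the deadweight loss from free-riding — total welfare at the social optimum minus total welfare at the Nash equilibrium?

362

Startup i's FOC: ∂u_i/∂s_i = α_i − s_i = 0, so s_i* = α_i.
NE contributions = (3, 4, 2, 2, 4); S = 15.
W^NE = (Σα)·S − ½Σα_i² = 15² − ½·49 = 200.5.
Planner sets s_i = Σα_j = 15 for every i, so S^SO = 5·15 = 75.
W^SO = (Σα)·S^SO − ½·5·(Σα)² = (5/2)·15² = 562.5.
Deadweight loss = W^SO − W^NE = 362.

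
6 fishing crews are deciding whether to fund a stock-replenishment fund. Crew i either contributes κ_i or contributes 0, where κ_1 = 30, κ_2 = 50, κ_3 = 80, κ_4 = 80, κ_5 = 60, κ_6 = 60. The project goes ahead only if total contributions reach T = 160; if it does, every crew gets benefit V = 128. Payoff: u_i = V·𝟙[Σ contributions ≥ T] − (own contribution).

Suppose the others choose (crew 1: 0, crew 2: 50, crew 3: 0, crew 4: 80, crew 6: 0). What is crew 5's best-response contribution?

60

Others' total = 130. Contributing 60 brings total to 190 ≥ 160: gain V − κ_5 = 68.
Best response: 60.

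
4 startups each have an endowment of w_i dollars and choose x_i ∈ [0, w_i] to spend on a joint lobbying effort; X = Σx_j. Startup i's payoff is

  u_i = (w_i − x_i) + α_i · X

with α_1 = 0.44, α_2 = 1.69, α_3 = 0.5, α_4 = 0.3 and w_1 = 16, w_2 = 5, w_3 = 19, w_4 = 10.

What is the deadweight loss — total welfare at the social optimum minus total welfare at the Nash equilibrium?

86.85

∂u_i/∂x_i = α_i − 1, so startup i contributes w_i if α_i > 1, else 0.
α_i > 1 for i ∈ {2}; NE contributions (0, 5, 0, 0), X = 5.
W^NE = Σw_i − X^NE + (Σα_i)·X^NE = 50 + 1.93·5 = 59.65.
Planner: ∂(Σu_j)/∂x_i = Σα_j − 1 = 1.93 > 0, so everyone contributes w_i; X^SO = 50, W^SO = 50 + 1.93·50 = 146.5.
Deadweight loss = 86.85.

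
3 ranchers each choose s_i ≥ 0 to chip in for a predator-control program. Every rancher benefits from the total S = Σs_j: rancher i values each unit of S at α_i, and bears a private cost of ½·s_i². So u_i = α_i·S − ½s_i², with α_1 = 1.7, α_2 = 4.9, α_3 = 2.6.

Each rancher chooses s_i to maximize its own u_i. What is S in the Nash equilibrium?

Rancher i's FOC: ∂u_i/∂s_i = α_i − s_i = 0, so s_i* = α_i.
NE contributions = (1.7, 4.9, 2.6); S = 9.2.

9.2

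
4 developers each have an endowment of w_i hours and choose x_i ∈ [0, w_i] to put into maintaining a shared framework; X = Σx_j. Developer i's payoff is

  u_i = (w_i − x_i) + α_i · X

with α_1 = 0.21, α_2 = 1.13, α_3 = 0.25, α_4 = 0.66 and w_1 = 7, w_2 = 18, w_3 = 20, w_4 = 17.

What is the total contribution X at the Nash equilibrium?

18

∂u_i/∂x_i = α_i − 1, so developer i contributes w_i if α_i > 1, else 0.
α_i > 1 for i ∈ {2}; NE contributions (0, 18, 0, 0), X = 18.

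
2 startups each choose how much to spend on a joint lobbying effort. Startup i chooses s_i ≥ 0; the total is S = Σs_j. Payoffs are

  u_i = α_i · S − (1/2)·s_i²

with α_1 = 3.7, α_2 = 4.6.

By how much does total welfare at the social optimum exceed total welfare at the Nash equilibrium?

Startup i's FOC: ∂u_i/∂s_i = α_i − s_i = 0, so s_i* = α_i.
NE contributions = (3.7, 4.6); S = 8.3.
W^NE = (Σα)·S − ½Σα_i² = 8.3² − ½·34.85 = 51.465.
Planner sets s_i = Σα_j = 8.3 for every i, so S^SO = 2·8.3 = 16.6.
W^SO = (Σα)·S^SO − ½·2·(Σα)² = (2/2)·8.3² = 68.89.
Deadweight loss = W^SO − W^NE = 17.425.

17.425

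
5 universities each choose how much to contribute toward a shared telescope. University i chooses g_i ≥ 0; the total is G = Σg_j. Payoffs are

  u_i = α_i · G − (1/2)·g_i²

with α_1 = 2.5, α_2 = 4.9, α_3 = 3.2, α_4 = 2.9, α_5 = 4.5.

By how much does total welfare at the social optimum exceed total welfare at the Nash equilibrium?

University i's FOC: ∂u_i/∂g_i = α_i − g_i = 0, so g_i* = α_i.
NE contributions = (2.5, 4.9, 3.2, 2.9, 4.5); G = 18.
W^NE = (Σα)·G − ½Σα_i² = 18² − ½·69.16 = 289.42.
Planner sets g_i = Σα_j = 18 for every i, so G^SO = 5·18 = 90.
W^SO = (Σα)·G^SO − ½·5·(Σα)² = (5/2)·18² = 810.
Deadweight loss = W^SO − W^NE = 520.58.

520.58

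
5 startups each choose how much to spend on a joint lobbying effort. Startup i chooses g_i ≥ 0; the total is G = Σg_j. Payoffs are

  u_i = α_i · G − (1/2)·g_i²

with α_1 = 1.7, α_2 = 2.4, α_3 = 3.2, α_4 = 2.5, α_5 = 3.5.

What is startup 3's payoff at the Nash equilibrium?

37.44

Startup i's FOC: ∂u_i/∂g_i = α_i − g_i = 0, so g_i* = α_i.
NE contributions = (1.7, 2.4, 3.2, 2.5, 3.5); G = 13.3.
u_3 = α_3·G − ½·(g_3)² = 3.2·13.3 − ½·3.2² = 37.44.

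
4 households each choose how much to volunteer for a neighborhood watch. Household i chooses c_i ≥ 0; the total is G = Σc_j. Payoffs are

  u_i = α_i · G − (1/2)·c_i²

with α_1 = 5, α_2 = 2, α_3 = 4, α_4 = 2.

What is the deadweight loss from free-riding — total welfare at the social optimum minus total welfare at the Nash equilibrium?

193.5

Household i's FOC: ∂u_i/∂c_i = α_i − c_i = 0, so c_i* = α_i.
NE contributions = (5, 2, 4, 2); G = 13.
W^NE = (Σα)·G − ½Σα_i² = 13² − ½·49 = 144.5.
Planner sets c_i = Σα_j = 13 for every i, so G^SO = 4·13 = 52.
W^SO = (Σα)·G^SO − ½·4·(Σα)² = (4/2)·13² = 338.
Deadweight loss = W^SO − W^NE = 193.5.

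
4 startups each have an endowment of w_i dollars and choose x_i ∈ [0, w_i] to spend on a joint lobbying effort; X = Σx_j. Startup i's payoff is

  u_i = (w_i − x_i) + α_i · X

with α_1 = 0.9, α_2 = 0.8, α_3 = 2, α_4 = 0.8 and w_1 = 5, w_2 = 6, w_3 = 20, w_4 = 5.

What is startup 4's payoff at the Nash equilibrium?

∂u_i/∂x_i = α_i − 1, so startup i contributes w_i if α_i > 1, else 0.
α_i > 1 for i ∈ {3}; NE contributions (0, 0, 20, 0), X = 20.
u_4 = (5 − 0) + 0.8·20 = 21.

21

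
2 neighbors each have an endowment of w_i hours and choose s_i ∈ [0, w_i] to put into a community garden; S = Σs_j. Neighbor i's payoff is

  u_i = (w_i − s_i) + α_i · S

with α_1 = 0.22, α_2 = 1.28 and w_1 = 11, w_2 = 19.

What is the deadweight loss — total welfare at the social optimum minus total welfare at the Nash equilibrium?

5.5

∂u_i/∂s_i = α_i − 1, so neighbor i contributes w_i if α_i > 1, else 0.
α_i > 1 for i ∈ {2}; NE contributions (0, 19), S = 19.
W^NE = Σw_i − S^NE + (Σα_i)·S^NE = 30 + 0.5·19 = 39.5.
Planner: ∂(Σu_j)/∂s_i = Σα_j − 1 = 0.5 > 0, so everyone contributes w_i; S^SO = 30, W^SO = 30 + 0.5·30 = 45.
Deadweight loss = 5.5.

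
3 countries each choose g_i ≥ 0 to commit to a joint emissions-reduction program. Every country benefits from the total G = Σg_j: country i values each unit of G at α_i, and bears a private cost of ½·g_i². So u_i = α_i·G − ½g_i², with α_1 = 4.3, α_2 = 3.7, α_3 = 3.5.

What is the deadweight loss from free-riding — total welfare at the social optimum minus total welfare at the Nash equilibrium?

88.34

Country i's FOC: ∂u_i/∂g_i = α_i − g_i = 0, so g_i* = α_i.
NE contributions = (4.3, 3.7, 3.5); G = 11.5.
W^NE = (Σα)·G − ½Σα_i² = 11.5² − ½·44.43 = 110.035.
Planner sets g_i = Σα_j = 11.5 for every i, so G^SO = 3·11.5 = 34.5.
W^SO = (Σα)·G^SO − ½·3·(Σα)² = (3/2)·11.5² = 198.375.
Deadweight loss = W^SO − W^NE = 88.34.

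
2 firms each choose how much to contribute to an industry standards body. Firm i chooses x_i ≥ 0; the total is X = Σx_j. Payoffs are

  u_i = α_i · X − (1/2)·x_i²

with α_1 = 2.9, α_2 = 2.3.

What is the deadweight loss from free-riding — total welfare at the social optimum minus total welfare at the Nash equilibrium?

Firm i's FOC: ∂u_i/∂x_i = α_i − x_i = 0, so x_i* = α_i.
NE contributions = (2.9, 2.3); X = 5.2.
W^NE = (Σα)·X − ½Σα_i² = 5.2² − ½·13.7 = 20.19.
Planner sets x_i = Σα_j = 5.2 for every i, so X^SO = 2·5.2 = 10.4.
W^SO = (Σα)·X^SO − ½·2·(Σα)² = (2/2)·5.2² = 27.04.
Deadweight loss = W^SO − W^NE = 6.85.

6.85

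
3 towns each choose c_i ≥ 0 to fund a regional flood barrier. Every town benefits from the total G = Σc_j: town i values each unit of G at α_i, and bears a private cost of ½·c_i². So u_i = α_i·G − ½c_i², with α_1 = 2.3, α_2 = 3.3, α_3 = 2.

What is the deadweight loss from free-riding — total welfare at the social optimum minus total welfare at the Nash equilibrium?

38.97

Town i's FOC: ∂u_i/∂c_i = α_i − c_i = 0, so c_i* = α_i.
NE contributions = (2.3, 3.3, 2); G = 7.6.
W^NE = (Σα)·G − ½Σα_i² = 7.6² − ½·20.18 = 47.67.
Planner sets c_i = Σα_j = 7.6 for every i, so G^SO = 3·7.6 = 22.8.
W^SO = (Σα)·G^SO − ½·3·(Σα)² = (3/2)·7.6² = 86.64.
Deadweight loss = W^SO − W^NE = 38.97.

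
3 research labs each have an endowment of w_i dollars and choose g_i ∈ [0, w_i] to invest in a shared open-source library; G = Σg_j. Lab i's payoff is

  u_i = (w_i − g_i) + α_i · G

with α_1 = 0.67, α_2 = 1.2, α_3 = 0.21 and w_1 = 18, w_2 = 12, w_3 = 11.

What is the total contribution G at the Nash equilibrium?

∂u_i/∂g_i = α_i − 1, so lab i contributes w_i if α_i > 1, else 0.
α_i > 1 for i ∈ {2}; NE contributions (0, 12, 0), G = 12.

12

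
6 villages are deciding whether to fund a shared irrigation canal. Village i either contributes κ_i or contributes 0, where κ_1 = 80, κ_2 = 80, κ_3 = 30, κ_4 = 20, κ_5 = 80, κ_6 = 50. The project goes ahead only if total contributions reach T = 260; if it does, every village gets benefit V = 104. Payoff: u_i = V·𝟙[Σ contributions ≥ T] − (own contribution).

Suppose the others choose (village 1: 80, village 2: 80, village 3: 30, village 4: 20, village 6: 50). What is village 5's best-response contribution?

0

Others' total = 260 ≥ 260; contributing adds cost 80 for no extra benefit.
Best response: 0.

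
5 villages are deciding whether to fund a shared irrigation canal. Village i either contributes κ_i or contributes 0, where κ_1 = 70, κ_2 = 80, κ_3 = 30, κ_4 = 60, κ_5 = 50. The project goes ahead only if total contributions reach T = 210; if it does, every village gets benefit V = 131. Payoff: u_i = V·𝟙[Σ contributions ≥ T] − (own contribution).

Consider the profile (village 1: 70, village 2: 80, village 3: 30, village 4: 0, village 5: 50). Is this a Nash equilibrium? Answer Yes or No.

Yes

Total = 230 ≥ 210: provided.
Village 1 (pledges 70, payoff 61): dropping to 0 → total 160, payoff 0. No gain.
Village 2 (pledges 80, payoff 51): dropping to 0 → total 150, payoff 0. No gain.
Village 3 (pledges 30, payoff 101): dropping to 0 → total 200, payoff 0. No gain.
Village 4 (pledges 0, payoff 131): pledging 60 → total 290, payoff 71. No gain.
Village 5 (pledges 50, payoff 81): dropping to 0 → total 180, payoff 0. No gain.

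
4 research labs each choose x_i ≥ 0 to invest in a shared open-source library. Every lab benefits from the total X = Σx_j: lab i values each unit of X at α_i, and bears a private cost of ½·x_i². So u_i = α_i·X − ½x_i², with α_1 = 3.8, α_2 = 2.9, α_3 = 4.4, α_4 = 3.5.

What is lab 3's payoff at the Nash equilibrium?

Lab i's FOC: ∂u_i/∂x_i = α_i − x_i = 0, so x_i* = α_i.
NE contributions = (3.8, 2.9, 4.4, 3.5); X = 14.6.
u_3 = α_3·X − ½·(x_3)² = 4.4·14.6 − ½·4.4² = 54.56.

54.56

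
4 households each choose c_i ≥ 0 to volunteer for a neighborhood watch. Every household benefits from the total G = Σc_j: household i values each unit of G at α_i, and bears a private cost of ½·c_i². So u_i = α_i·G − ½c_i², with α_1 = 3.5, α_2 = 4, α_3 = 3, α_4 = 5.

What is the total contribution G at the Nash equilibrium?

15.5

Household i's FOC: ∂u_i/∂c_i = α_i − c_i = 0, so c_i* = α_i.
NE contributions = (3.5, 4, 3, 5); G = 15.5.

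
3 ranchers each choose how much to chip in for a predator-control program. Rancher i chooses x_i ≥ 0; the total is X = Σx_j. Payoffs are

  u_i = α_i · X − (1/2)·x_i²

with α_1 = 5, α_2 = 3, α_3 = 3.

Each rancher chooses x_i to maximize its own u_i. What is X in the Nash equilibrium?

11

Rancher i's FOC: ∂u_i/∂x_i = α_i − x_i = 0, so x_i* = α_i.
NE contributions = (5, 3, 3); X = 11.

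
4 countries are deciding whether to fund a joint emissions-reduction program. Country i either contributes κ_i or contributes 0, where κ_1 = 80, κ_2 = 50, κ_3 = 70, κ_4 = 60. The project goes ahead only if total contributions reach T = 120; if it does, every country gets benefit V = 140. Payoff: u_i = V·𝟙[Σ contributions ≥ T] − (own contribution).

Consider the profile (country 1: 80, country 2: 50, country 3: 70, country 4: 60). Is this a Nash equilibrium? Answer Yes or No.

No

Total = 260 ≥ 120: provided.
Country 1 (pledges 80, payoff 60): dropping to 0 → total 180, payoff 140. Profitable deviation.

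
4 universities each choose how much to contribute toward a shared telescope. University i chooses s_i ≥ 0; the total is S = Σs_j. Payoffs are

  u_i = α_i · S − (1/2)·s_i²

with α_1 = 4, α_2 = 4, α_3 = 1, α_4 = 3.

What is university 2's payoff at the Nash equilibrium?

University i's FOC: ∂u_i/∂s_i = α_i − s_i = 0, so s_i* = α_i.
NE contributions = (4, 4, 1, 3); S = 12.
u_2 = α_2·S − ½·(s_2)² = 4·12 − ½·4² = 40.

40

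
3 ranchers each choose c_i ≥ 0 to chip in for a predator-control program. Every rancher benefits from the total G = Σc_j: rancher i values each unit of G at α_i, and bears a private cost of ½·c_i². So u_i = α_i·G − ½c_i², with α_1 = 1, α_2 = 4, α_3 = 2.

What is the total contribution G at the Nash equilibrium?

Rancher i's FOC: ∂u_i/∂c_i = α_i − c_i = 0, so c_i* = α_i.
NE contributions = (1, 4, 2); G = 7.

7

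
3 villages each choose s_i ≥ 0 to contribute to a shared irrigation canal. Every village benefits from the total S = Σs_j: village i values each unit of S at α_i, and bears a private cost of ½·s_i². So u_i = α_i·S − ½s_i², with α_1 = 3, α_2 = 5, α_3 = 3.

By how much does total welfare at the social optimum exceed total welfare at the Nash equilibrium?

82

Village i's FOC: ∂u_i/∂s_i = α_i − s_i = 0, so s_i* = α_i.
NE contributions = (3, 5, 3); S = 11.
W^NE = (Σα)·S − ½Σα_i² = 11² − ½·43 = 99.5.
Planner sets s_i = Σα_j = 11 for every i, so S^SO = 3·11 = 33.
W^SO = (Σα)·S^SO − ½·3·(Σα)² = (3/2)·11² = 181.5.
Deadweight loss = W^SO − W^NE = 82.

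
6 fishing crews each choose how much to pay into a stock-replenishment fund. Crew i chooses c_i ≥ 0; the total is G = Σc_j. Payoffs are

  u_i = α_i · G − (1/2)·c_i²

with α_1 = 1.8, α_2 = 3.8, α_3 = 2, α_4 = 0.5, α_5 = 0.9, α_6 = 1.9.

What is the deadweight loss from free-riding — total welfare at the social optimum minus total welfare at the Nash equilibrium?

Crew i's FOC: ∂u_i/∂c_i = α_i − c_i = 0, so c_i* = α_i.
NE contributions = (1.8, 3.8, 2, 0.5, 0.9, 1.9); G = 10.9.
W^NE = (Σα)·G − ½Σα_i² = 10.9² − ½·26.35 = 105.635.
Planner sets c_i = Σα_j = 10.9 for every i, so G^SO = 6·10.9 = 65.4.
W^SO = (Σα)·G^SO − ½·6·(Σα)² = (6/2)·10.9² = 356.43.
Deadweight loss = W^SO − W^NE = 250.795.

250.795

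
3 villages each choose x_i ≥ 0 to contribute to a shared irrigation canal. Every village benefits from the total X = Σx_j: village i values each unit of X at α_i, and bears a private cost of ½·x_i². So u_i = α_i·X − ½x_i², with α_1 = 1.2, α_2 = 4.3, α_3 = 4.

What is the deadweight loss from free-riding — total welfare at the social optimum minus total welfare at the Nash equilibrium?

63.09

Village i's FOC: ∂u_i/∂x_i = α_i − x_i = 0, so x_i* = α_i.
NE contributions = (1.2, 4.3, 4); X = 9.5.
W^NE = (Σα)·X − ½Σα_i² = 9.5² − ½·35.93 = 72.285.
Planner sets x_i = Σα_j = 9.5 for every i, so X^SO = 3·9.5 = 28.5.
W^SO = (Σα)·X^SO − ½·3·(Σα)² = (3/2)·9.5² = 135.375.
Deadweight loss = W^SO − W^NE = 63.09.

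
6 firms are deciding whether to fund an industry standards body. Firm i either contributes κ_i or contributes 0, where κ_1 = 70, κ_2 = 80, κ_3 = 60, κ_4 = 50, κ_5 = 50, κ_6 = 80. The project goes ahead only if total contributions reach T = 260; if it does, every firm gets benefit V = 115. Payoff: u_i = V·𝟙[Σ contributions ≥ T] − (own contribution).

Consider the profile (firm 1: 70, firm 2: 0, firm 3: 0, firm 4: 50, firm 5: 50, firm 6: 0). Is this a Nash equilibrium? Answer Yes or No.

No

Total = 170 < 260: not provided.
Firm 1 (pledges 70, payoff -70): dropping to 0 → total 100, payoff 0. Profitable deviation.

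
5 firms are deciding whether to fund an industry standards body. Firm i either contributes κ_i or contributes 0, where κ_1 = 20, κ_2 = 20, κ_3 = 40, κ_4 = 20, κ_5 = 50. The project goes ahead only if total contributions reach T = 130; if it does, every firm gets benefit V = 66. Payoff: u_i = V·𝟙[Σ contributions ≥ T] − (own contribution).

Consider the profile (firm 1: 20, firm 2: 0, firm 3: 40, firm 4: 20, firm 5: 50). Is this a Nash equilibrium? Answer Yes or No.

Yes

Total = 130 ≥ 130: provided.
Firm 1 (pledges 20, payoff 46): dropping to 0 → total 110, payoff 0. No gain.
Firm 2 (pledges 0, payoff 66): pledging 20 → total 150, payoff 46. No gain.
Firm 3 (pledges 40, payoff 26): dropping to 0 → total 90, payoff 0. No gain.
Firm 4 (pledges 20, payoff 46): dropping to 0 → total 110, payoff 0. No gain.
Firm 5 (pledges 50, payoff 16): dropping to 0 → total 80, payoff 0. No gain.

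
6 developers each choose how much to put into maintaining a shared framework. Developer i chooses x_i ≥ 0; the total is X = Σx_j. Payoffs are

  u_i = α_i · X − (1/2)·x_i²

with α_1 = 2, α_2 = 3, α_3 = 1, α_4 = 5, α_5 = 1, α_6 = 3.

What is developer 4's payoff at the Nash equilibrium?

62.5

Developer i's FOC: ∂u_i/∂x_i = α_i − x_i = 0, so x_i* = α_i.
NE contributions = (2, 3, 1, 5, 1, 3); X = 15.
u_4 = α_4·X − ½·(x_4)² = 5·15 − ½·5² = 62.5.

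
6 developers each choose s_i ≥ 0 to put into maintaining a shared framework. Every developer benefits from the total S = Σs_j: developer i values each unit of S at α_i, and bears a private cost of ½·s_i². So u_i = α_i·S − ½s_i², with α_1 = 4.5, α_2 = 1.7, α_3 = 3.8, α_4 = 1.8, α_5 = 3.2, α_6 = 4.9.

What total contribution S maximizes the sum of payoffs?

119.4

Planner FOC: ∂(Σu_j)/∂s_i = (Σα_j) − s_i = 0, so s_i^SO = Σα_j = 19.9 for every i; S^SO = 119.4.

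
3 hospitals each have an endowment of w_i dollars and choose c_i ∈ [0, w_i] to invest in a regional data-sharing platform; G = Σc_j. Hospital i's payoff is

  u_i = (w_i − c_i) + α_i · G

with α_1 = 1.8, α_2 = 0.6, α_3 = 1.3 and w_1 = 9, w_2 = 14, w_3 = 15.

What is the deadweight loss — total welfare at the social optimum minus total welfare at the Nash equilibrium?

37.8

∂u_i/∂c_i = α_i − 1, so hospital i contributes w_i if α_i > 1, else 0.
α_i > 1 for i ∈ {1, 3}; NE contributions (9, 0, 15), G = 24.
W^NE = Σw_i − G^NE + (Σα_i)·G^NE = 38 + 2.7·24 = 102.8.
Planner: ∂(Σu_j)/∂c_i = Σα_j − 1 = 2.7 > 0, so everyone contributes w_i; G^SO = 38, W^SO = 38 + 2.7·38 = 140.6.
Deadweight loss = 37.8.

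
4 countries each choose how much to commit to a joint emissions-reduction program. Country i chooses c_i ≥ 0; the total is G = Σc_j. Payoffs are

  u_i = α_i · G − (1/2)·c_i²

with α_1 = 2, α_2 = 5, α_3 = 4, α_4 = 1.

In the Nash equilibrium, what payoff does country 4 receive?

Country i's FOC: ∂u_i/∂c_i = α_i − c_i = 0, so c_i* = α_i.
NE contributions = (2, 5, 4, 1); G = 12.
u_4 = α_4·G − ½·(c_4)² = 1·12 − ½·1² = 11.5.

11.5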